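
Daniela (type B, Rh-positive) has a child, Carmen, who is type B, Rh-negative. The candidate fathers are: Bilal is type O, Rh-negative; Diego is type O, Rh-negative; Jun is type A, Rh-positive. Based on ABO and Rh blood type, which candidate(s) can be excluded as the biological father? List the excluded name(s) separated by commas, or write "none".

A candidate is excluded only if no genotype consistent with his phenotype could produce a type B, Rh-negative child with a type B, Rh-positive mother.
Every candidate has at least one consistent genotype combination, so none can be excluded.

none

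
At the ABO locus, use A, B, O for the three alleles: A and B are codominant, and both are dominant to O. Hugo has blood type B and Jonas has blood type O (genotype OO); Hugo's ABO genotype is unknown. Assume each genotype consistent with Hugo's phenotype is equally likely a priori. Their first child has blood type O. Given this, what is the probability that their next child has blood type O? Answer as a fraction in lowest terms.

Possible genotypes: Hugo ∈ {BB, BO}; Jonas ∈ {OO}.
Weight each parental genotype pair by prior × P(type-O child):
  BO × OO: posterior weight 1; P(next child type O) = 1/2.
Weighted sum = 1/2.

1/2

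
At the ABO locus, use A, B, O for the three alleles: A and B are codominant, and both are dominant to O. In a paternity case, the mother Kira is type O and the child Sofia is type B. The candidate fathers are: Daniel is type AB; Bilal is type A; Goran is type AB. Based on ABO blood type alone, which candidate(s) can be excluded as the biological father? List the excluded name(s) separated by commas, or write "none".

A candidate is excluded only if no genotype consistent with his phenotype could produce a type B child with a type O mother.
Bilal (type A): no genotype consistent with that phenotype can produce a type-B child with a type-O mother.

Bilal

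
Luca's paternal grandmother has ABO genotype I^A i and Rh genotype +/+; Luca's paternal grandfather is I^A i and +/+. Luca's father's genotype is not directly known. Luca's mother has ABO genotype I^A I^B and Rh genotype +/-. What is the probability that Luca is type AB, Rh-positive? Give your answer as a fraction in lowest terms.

Luca's father's ABO genotype from I^A i × I^A i: 1/4 I^A I^A, 1/2 I^A i, 1/4 i i.
Crossing each possibility with the mother I^A I^B and summing P(type AB): 1/4·1/2 + 1/2·1/4 + 1/4·0 = 1/4.
Similarly for Rh via the father's Rh distribution: P(Rh+) = 1.
Independent loci: 1/4 × 1 = 1/4.

1/4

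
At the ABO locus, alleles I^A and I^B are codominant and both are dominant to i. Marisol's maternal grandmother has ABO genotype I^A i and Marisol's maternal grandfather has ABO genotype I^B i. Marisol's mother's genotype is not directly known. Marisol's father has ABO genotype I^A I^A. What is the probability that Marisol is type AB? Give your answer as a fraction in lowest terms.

1/4

Marisol's mother's ABO genotype from I^A i × I^B i: 1/4 I^A I^B, 1/4 I^A i, 1/4 I^B i, 1/4 i i.
Crossing each possibility with the father I^A I^A and summing P(type AB): 1/4·1/2 + 1/4·0 + 1/4·1/2 + 1/4·0 = 1/4.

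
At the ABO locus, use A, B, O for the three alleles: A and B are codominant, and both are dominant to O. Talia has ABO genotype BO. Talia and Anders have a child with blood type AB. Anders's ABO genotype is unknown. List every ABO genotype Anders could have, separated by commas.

For each candidate genotype of Anders, check whether crossing it with BO can produce every observed child phenotype.
  AA → possible child types {A, AB} ✓
  AB → possible child types {A, B, AB} ✓
  AO → possible child types {O, A, B, AB} ✓
  BB → possible child types {B} ✗
  BO → possible child types {O, B} ✗
  OO → possible child types {O, B} ✗

AA, AB, AO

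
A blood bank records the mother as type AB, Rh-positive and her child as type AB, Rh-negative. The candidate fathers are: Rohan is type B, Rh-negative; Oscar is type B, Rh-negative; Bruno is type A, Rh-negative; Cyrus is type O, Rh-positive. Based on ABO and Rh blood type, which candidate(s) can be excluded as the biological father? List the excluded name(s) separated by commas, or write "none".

Cyrus

A candidate is excluded only if no genotype consistent with his phenotype could produce a type AB, Rh-negative child with a type AB, Rh-positive mother.
Cyrus (type O, Rh+): no genotype consistent with that phenotype can produce a type-AB Rh- child with a type-AB mother.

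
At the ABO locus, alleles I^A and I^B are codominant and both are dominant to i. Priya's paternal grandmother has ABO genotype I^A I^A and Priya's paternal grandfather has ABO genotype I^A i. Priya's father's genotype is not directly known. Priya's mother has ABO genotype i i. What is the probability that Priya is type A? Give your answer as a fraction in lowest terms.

3/4

Priya's father's ABO genotype from I^A I^A × I^A i: 1/2 I^A I^A, 1/2 I^A i.
Crossing each possibility with the mother i i and summing P(type A): 1/2·1 + 1/2·1/2 = 3/4.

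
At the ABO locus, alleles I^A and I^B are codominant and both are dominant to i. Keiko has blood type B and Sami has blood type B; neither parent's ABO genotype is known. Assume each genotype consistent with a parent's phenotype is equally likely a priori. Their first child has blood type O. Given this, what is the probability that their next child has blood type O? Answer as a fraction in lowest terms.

1/4

Possible genotypes: Keiko ∈ {I^B I^B, I^B i}; Sami ∈ {I^B I^B, I^B i}.
Weight each parental genotype pair by prior × P(type-O child):
  I^B i × I^B i: posterior weight 1; P(next child type O) = 1/4.
Weighted sum = 1/4.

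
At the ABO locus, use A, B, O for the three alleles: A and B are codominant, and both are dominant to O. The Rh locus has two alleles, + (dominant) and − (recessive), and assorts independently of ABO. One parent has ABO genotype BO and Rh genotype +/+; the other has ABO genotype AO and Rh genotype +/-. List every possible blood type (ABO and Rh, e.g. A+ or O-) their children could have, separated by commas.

Gametes from BO × AO give offspring ABO genotypes AB, AO, BO, OO, i.e. phenotypes O, A, B, AB.
Rh cross +/+ × +/- → phenotypes Rh+.
Combining independently: O+, A+, B+, AB+.

O+, A+, B+, AB+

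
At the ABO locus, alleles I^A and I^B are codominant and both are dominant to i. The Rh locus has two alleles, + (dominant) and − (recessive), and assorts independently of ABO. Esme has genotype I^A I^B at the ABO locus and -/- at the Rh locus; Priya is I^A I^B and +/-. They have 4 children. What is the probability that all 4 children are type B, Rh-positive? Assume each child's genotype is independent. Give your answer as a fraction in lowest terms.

1/4096

ABO cross I^A I^B × I^A I^B → 1/4 A, 1/4 B, 1/2 AB.
Rh cross -/- × +/- → 1/2 Rh+, 1/2 Rh-; so P(type B, Rh-positive) = 1/4 × 1/2 = 1/8 per child.
All 4 independent: (1/8)^4 = 1/4096.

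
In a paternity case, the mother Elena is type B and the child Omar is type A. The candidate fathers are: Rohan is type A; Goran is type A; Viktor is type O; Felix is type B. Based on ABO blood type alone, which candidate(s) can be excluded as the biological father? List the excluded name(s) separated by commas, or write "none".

Viktor, Felix

A candidate is excluded only if no genotype consistent with his phenotype could produce a type A child with a type B mother.
Viktor (type O): no genotype consistent with that phenotype can produce a type-A child with a type-B mother.
Felix (type B): no genotype consistent with that phenotype can produce a type-A child with a type-B mother.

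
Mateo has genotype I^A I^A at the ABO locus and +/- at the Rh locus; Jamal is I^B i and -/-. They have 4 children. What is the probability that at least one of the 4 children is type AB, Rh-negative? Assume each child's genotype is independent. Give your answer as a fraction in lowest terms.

ABO cross I^A I^A × I^B i → 1/2 A, 1/2 AB.
Rh cross +/- × -/- → 1/2 Rh+, 1/2 Rh-; so P(type AB, Rh-negative) = 1/2 × 1/2 = 1/4 per child.
P(none) = (3/4)^4 = 81/256; P(at least one) = 1 − 81/256 = 175/256.

175/256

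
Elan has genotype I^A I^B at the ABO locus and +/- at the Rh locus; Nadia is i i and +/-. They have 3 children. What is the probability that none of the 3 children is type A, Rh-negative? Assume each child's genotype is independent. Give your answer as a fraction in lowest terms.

ABO cross I^A I^B × i i → 1/2 A, 1/2 B.
Rh cross +/- × +/- → 3/4 Rh+, 1/4 Rh-; so P(type A, Rh-negative) = 1/2 × 1/4 = 1/8 per child.
P(not type A, Rh-negative) = 7/8 for one child; (7/8)^3 = 343/512.

343/512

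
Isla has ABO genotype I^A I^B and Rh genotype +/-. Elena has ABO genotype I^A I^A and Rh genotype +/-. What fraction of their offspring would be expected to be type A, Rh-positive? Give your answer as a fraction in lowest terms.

ABO cross I^A I^B × I^A I^A → offspring phenotypes: 1/2 A, 1/2 AB.
Rh cross +/- × +/- → 3/4 Rh+, 1/4 Rh-.
Independent loci: P(type A, Rh-positive) = 1/2 × 3/4 = 3/8.

3/8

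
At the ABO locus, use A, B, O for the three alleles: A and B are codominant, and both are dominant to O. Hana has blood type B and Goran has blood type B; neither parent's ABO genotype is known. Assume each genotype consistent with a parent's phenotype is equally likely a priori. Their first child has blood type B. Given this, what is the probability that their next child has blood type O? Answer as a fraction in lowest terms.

1/20

Possible genotypes: Hana ∈ {BB, BO}; Goran ∈ {BB, BO}.
Weight each parental genotype pair by prior × P(type-B child):
  BB × BB: posterior weight 4/15; P(next child type O) = 0.
  BB × BO: posterior weight 4/15; P(next child type O) = 0.
  BO × BB: posterior weight 4/15; P(next child type O) = 0.
  BO × BO: posterior weight 1/5; P(next child type O) = 1/4.
Weighted sum = 1/20.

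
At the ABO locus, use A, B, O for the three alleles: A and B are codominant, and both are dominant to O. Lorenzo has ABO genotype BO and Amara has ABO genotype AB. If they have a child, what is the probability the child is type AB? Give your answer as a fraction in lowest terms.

ABO cross BO × AB → offspring phenotypes: 1/4 A, 1/2 B, 1/4 AB.
So P(type AB) = 1/4.

1/4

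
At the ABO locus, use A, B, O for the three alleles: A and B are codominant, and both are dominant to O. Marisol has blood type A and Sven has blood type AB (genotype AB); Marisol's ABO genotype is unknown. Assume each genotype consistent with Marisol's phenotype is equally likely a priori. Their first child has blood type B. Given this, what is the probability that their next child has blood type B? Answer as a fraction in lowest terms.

Possible genotypes: Marisol ∈ {AA, AO}; Sven ∈ {AB}.
Weight each parental genotype pair by prior × P(type-B child):
  AO × AB: posterior weight 1; P(next child type B) = 1/4.
Weighted sum = 1/4.

1/4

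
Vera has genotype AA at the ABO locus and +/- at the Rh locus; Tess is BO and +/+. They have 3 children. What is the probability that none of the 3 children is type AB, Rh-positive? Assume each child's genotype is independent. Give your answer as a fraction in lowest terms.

1/8

ABO cross AA × BO → 1/2 A, 1/2 AB.
Rh cross +/- × +/+ → 1 Rh+; so P(type AB, Rh-positive) = 1/2 × 1 = 1/2 per child.
P(not type AB, Rh-positive) = 1/2 for one child; (1/2)^3 = 1/8.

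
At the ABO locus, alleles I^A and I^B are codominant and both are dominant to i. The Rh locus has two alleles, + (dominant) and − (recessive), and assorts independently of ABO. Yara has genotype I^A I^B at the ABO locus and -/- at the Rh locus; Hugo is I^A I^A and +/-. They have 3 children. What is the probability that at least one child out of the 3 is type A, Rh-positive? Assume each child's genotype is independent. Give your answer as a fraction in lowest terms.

ABO cross I^A I^B × I^A I^A → 1/2 A, 1/2 AB.
Rh cross -/- × +/- → 1/2 Rh+, 1/2 Rh-; so P(type A, Rh-positive) = 1/2 × 1/2 = 1/4 per child.
P(none) = (3/4)^3 = 27/64; P(at least one) = 1 − 27/64 = 37/64.

37/64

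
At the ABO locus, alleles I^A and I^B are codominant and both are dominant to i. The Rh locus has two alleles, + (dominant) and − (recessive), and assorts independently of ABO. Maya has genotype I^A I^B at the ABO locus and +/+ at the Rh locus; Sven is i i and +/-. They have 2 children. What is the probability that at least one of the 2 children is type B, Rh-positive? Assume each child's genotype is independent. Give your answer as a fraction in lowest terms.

ABO cross I^A I^B × i i → 1/2 A, 1/2 B.
Rh cross +/+ × +/- → 1 Rh+; so P(type B, Rh-positive) = 1/2 × 1 = 1/2 per child.
P(none) = (1/2)^2 = 1/4; P(at least one) = 1 − 1/4 = 3/4.

3/4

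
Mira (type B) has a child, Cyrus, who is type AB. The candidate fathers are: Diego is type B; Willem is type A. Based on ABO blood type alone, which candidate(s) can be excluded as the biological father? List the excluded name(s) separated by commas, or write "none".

Diego

A candidate is excluded only if no genotype consistent with his phenotype could produce a type AB child with a type B mother.
Diego (type B): no genotype consistent with that phenotype can produce a type-AB child with a type-B mother.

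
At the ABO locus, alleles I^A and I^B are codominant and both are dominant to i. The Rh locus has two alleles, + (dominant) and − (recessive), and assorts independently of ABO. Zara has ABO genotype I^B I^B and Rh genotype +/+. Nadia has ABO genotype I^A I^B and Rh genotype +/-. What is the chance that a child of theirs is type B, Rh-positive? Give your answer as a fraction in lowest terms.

ABO cross I^B I^B × I^A I^B → offspring phenotypes: 1/2 B, 1/2 AB.
Rh cross +/+ × +/- → 1 Rh+.
Independent loci: P(type B, Rh-positive) = 1/2 × 1 = 1/2.

1/2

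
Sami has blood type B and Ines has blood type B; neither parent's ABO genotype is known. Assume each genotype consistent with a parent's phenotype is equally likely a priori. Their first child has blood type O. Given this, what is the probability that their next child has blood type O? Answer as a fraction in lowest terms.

Possible genotypes: Sami ∈ {BB, BO}; Ines ∈ {BB, BO}.
Weight each parental genotype pair by prior × P(type-O child):
  BO × BO: posterior weight 1; P(next child type O) = 1/4.
Weighted sum = 1/4.

1/4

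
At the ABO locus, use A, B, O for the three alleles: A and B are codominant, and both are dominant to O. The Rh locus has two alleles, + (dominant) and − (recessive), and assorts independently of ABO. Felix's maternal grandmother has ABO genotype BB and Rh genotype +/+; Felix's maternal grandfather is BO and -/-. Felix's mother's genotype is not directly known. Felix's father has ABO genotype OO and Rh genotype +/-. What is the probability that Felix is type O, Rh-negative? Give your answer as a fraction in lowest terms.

Felix's mother's ABO genotype from BB × BO: 1/2 BB, 1/2 BO.
Crossing each possibility with the father OO and summing P(type O): 1/2·0 + 1/2·1/2 = 1/4.
Similarly for Rh via the mother's Rh distribution: P(Rh-) = 1/4.
Independent loci: 1/4 × 1/4 = 1/16.

1/16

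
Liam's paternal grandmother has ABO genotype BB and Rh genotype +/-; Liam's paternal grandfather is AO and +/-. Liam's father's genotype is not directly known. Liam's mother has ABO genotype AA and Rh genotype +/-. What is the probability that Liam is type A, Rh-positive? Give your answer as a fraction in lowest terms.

3/8

Liam's father's ABO genotype from BB × AO: 1/2 AB, 1/2 BO.
Crossing each possibility with the mother AA and summing P(type A): 1/2·1/2 + 1/2·1/2 = 1/2.
Similarly for Rh via the father's Rh distribution: P(Rh+) = 3/4.
Independent loci: 1/2 × 3/4 = 3/8.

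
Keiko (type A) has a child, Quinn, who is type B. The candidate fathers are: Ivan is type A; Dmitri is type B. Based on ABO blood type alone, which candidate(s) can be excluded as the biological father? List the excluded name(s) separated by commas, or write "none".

A candidate is excluded only if no genotype consistent with his phenotype could produce a type B child with a type A mother.
Ivan (type A): no genotype consistent with that phenotype can produce a type-B child with a type-A mother.

Ivan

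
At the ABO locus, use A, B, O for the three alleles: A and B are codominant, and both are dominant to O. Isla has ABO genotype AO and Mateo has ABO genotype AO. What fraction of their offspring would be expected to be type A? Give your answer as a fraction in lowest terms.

3/4

ABO cross AO × AO → offspring phenotypes: 1/4 O, 3/4 A.
So P(type A) = 3/4.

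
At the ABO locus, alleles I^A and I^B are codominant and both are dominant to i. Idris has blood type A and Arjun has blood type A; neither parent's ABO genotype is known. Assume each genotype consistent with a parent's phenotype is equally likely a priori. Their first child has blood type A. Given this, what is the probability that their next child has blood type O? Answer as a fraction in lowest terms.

1/20

Possible genotypes: Idris ∈ {I^A I^A, I^A i}; Arjun ∈ {I^A I^A, I^A i}.
Weight each parental genotype pair by prior × P(type-A child):
  I^A I^A × I^A I^A: posterior weight 4/15; P(next child type O) = 0.
  I^A I^A × I^A i: posterior weight 4/15; P(next child type O) = 0.
  I^A i × I^A I^A: posterior weight 4/15; P(next child type O) = 0.
  I^A i × I^A i: posterior weight 1/5; P(next child type O) = 1/4.
Weighted sum = 1/20.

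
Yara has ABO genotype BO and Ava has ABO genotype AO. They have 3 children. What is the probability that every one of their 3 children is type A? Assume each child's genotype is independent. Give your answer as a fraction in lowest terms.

ABO cross BO × AO → 1/4 O, 1/4 A, 1/4 B, 1/4 AB.
So P(type A) = 1/4 per child.
All 3 independent: (1/4)^3 = 1/64.

1/64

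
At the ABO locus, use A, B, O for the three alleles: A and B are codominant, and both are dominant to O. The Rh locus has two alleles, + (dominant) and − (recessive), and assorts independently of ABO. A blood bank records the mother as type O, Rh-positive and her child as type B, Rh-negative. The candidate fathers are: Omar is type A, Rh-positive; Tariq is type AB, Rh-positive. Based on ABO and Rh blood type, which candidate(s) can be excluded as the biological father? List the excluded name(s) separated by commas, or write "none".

A candidate is excluded only if no genotype consistent with his phenotype could produce a type B, Rh-negative child with a type O, Rh-positive mother.
Omar (type A, Rh+): no genotype consistent with that phenotype can produce a type-B Rh- child with a type-O mother.

Omar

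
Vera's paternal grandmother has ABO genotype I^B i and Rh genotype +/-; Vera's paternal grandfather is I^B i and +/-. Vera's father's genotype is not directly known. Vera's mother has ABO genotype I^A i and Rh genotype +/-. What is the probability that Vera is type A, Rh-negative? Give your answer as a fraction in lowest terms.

Vera's father's ABO genotype from I^B i × I^B i: 1/4 I^B I^B, 1/2 I^B i, 1/4 i i.
Crossing each possibility with the mother I^A i and summing P(type A): 1/4·0 + 1/2·1/4 + 1/4·1/2 = 1/4.
Similarly for Rh via the father's Rh distribution: P(Rh-) = 1/4.
Independent loci: 1/4 × 1/4 = 1/16.

1/16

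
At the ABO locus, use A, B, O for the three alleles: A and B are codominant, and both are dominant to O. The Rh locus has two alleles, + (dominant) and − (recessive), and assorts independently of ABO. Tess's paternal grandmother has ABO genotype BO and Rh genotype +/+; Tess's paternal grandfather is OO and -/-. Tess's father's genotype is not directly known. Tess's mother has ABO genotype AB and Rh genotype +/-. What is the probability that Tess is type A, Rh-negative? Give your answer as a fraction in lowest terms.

Tess's father's ABO genotype from BO × OO: 1/2 BO, 1/2 OO.
Crossing each possibility with the mother AB and summing P(type A): 1/2·1/4 + 1/2·1/2 = 3/8.
Similarly for Rh via the father's Rh distribution: P(Rh-) = 1/4.
Independent loci: 3/8 × 1/4 = 3/32.

3/32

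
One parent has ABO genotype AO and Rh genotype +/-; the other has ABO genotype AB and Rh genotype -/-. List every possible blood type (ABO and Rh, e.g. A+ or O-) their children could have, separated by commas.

Gametes from AO × AB give offspring ABO genotypes AA, AB, AO, BO, i.e. phenotypes A, B, AB.
Rh cross +/- × -/- → phenotypes Rh+, Rh-.
Combining independently: A+, A-, B+, B-, AB+, AB-.

A+, A-, B+, B-, AB+, AB-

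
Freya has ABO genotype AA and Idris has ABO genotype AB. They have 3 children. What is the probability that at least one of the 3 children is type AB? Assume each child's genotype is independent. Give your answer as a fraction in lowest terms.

ABO cross AA × AB → 1/2 A, 1/2 AB.
So P(type AB) = 1/2 per child.
P(none) = (1/2)^3 = 1/8; P(at least one) = 1 − 1/8 = 7/8.

7/8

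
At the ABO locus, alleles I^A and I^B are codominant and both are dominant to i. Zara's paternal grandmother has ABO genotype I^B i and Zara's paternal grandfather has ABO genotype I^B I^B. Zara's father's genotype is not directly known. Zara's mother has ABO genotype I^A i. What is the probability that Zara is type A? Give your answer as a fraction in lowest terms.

Zara's father's ABO genotype from I^B i × I^B I^B: 1/2 I^B I^B, 1/2 I^B i.
Crossing each possibility with the mother I^A i and summing P(type A): 1/2·0 + 1/2·1/4 = 1/8.

1/8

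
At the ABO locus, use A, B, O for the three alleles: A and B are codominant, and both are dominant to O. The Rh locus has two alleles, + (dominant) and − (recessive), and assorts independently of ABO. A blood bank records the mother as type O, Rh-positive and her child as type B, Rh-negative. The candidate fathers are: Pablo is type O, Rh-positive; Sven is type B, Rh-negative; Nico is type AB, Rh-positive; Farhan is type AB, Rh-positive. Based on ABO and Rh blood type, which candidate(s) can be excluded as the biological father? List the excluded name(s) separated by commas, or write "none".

Pablo

A candidate is excluded only if no genotype consistent with his phenotype could produce a type B, Rh-negative child with a type O, Rh-positive mother.
Pablo (type O, Rh+): no genotype consistent with that phenotype can produce a type-B Rh- child with a type-O mother.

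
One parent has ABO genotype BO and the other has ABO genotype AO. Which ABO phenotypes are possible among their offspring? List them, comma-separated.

Gametes from BO × AO give offspring ABO genotypes AB, AO, BO, OO, i.e. phenotypes O, A, B, AB.

O, A, B, AB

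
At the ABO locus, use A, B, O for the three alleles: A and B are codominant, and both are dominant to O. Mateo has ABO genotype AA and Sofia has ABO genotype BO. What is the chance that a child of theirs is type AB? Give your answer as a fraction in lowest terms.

1/2

ABO cross AA × BO → offspring phenotypes: 1/2 A, 1/2 AB.
So P(type AB) = 1/2.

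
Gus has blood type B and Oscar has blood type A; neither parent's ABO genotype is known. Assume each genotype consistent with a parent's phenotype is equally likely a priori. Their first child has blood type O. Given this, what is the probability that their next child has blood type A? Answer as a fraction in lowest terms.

1/4

Possible genotypes: Gus ∈ {I^B I^B, I^B i}; Oscar ∈ {I^A I^A, I^A i}.
Weight each parental genotype pair by prior × P(type-O child):
  I^B i × I^A i: posterior weight 1; P(next child type A) = 1/4.
Weighted sum = 1/4.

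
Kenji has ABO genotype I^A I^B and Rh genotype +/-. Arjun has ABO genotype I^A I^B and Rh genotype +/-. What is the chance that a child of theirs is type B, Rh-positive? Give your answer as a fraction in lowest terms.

ABO cross I^A I^B × I^A I^B → offspring phenotypes: 1/4 A, 1/4 B, 1/2 AB.
Rh cross +/- × +/- → 3/4 Rh+, 1/4 Rh-.
Independent loci: P(type B, Rh-positive) = 1/4 × 3/4 = 3/16.

3/16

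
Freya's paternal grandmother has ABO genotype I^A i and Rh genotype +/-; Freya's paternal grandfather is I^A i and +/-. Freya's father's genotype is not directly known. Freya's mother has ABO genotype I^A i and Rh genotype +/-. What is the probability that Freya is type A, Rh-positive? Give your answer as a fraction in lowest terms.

Freya's father's ABO genotype from I^A i × I^A i: 1/4 I^A I^A, 1/2 I^A i, 1/4 i i.
Crossing each possibility with the mother I^A i and summing P(type A): 1/4·1 + 1/2·3/4 + 1/4·1/2 = 3/4.
Similarly for Rh via the father's Rh distribution: P(Rh+) = 3/4.
Independent loci: 3/4 × 3/4 = 9/16.

9/16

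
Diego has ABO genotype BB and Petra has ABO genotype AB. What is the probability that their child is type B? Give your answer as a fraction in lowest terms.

ABO cross BB × AB → offspring phenotypes: 1/2 B, 1/2 AB.
So P(type B) = 1/2.

1/2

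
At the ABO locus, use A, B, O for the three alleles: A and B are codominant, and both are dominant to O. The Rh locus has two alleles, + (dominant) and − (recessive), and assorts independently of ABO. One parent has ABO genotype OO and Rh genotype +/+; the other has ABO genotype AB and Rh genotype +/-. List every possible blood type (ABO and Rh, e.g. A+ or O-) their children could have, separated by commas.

A+, B+

Gametes from OO × AB give offspring ABO genotypes AO, BO, i.e. phenotypes A, B.
Rh cross +/+ × +/- → phenotypes Rh+.
Combining independently: A+, B+.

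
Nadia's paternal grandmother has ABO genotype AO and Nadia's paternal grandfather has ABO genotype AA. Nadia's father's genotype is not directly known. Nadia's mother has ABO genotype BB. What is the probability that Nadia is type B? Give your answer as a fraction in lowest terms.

Nadia's father's ABO genotype from AO × AA: 1/2 AA, 1/2 AO.
Crossing each possibility with the mother BB and summing P(type B): 1/2·0 + 1/2·1/2 = 1/4.

1/4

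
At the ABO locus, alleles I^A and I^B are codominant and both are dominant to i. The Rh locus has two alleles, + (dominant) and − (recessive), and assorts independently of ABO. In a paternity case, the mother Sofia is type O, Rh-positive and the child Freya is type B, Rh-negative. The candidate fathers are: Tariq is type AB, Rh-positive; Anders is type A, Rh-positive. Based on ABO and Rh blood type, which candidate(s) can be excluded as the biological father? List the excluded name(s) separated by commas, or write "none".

A candidate is excluded only if no genotype consistent with his phenotype could produce a type B, Rh-negative child with a type O, Rh-positive mother.
Anders (type A, Rh+): no genotype consistent with that phenotype can produce a type-B Rh- child with a type-O mother.

Anders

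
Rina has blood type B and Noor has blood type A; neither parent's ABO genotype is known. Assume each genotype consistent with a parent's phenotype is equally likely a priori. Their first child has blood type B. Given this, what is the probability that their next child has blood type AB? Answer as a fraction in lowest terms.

Possible genotypes: Rina ∈ {I^B I^B, I^B i}; Noor ∈ {I^A I^A, I^A i}.
Weight each parental genotype pair by prior × P(type-B child):
  I^B I^B × I^A i: posterior weight 2/3; P(next child type AB) = 1/2.
  I^B i × I^A i: posterior weight 1/3; P(next child type AB) = 1/4.
Weighted sum = 5/12.

5/12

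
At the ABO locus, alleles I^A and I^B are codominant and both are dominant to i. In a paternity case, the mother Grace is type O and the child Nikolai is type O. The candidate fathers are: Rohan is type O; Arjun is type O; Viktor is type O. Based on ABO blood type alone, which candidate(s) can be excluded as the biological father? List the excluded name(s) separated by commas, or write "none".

none

A candidate is excluded only if no genotype consistent with his phenotype could produce a type O child with a type O mother.
Every candidate has at least one consistent genotype combination, so none can be excluded.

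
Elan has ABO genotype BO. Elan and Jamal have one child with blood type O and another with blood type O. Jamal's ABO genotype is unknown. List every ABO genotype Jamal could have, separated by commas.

AO, BO, OO

For each candidate genotype of Jamal, check whether crossing it with BO can produce every observed child phenotype.
  AA → possible child types {A, AB} ✗
  AB → possible child types {A, B, AB} ✗
  AO → possible child types {O, A, B, AB} ✓
  BB → possible child types {B} ✗
  BO → possible child types {O, B} ✓
  OO → possible child types {O, B} ✓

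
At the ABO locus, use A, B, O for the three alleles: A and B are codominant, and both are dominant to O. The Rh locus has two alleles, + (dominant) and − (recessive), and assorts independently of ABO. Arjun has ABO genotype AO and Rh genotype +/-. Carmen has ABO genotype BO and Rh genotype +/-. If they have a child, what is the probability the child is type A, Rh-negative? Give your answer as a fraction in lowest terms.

1/16

ABO cross AO × BO → offspring phenotypes: 1/4 O, 1/4 A, 1/4 B, 1/4 AB.
Rh cross +/- × +/- → 3/4 Rh+, 1/4 Rh-.
Independent loci: P(type A, Rh-negative) = 1/4 × 1/4 = 1/16.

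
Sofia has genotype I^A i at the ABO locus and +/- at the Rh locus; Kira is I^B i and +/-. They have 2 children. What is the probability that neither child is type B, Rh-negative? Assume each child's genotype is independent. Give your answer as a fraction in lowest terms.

ABO cross I^A i × I^B i → 1/4 O, 1/4 A, 1/4 B, 1/4 AB.
Rh cross +/- × +/- → 3/4 Rh+, 1/4 Rh-; so P(type B, Rh-negative) = 1/4 × 1/4 = 1/16 per child.
P(not type B, Rh-negative) = 15/16 for one child; (15/16)^2 = 225/256.

225/256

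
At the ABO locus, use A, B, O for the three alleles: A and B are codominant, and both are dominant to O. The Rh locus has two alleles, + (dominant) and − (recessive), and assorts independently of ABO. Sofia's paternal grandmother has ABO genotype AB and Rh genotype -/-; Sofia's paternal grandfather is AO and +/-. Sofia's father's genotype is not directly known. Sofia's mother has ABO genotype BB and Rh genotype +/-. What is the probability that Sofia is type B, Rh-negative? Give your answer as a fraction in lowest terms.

3/16

Sofia's father's ABO genotype from AB × AO: 1/4 AA, 1/4 AB, 1/4 AO, 1/4 BO.
Crossing each possibility with the mother BB and summing P(type B): 1/4·0 + 1/4·1/2 + 1/4·1/2 + 1/4·1 = 1/2.
Similarly for Rh via the father's Rh distribution: P(Rh-) = 3/8.
Independent loci: 1/2 × 3/8 = 3/16.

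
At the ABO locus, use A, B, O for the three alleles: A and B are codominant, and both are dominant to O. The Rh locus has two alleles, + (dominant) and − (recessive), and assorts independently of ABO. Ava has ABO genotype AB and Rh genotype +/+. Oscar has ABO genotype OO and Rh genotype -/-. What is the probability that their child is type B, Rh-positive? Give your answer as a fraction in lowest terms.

1/2

ABO cross AB × OO → offspring phenotypes: 1/2 A, 1/2 B.
Rh cross +/+ × -/- → 1 Rh+.
Independent loci: P(type B, Rh-positive) = 1/2 × 1 = 1/2.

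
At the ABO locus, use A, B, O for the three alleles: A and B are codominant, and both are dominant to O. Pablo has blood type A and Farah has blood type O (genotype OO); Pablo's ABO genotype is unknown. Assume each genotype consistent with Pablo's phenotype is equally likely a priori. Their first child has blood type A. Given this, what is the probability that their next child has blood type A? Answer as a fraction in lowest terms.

Possible genotypes: Pablo ∈ {AA, AO}; Farah ∈ {OO}.
Weight each parental genotype pair by prior × P(type-A child):
  AA × OO: posterior weight 2/3; P(next child type A) = 1.
  AO × OO: posterior weight 1/3; P(next child type A) = 1/2.
Weighted sum = 5/6.

5/6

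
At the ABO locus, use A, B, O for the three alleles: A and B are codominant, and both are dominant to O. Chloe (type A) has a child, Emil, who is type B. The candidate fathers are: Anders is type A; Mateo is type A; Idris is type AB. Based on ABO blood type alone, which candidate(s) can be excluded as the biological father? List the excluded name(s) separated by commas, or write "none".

A candidate is excluded only if no genotype consistent with his phenotype could produce a type B child with a type A mother.
Anders (type A): no genotype consistent with that phenotype can produce a type-B child with a type-A mother.
Mateo (type A): no genotype consistent with that phenotype can produce a type-B child with a type-A mother.

Anders, Mateo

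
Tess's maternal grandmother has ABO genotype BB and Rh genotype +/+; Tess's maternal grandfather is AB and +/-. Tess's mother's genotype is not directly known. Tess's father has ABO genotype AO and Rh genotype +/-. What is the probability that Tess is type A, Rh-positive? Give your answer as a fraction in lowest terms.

Tess's mother's ABO genotype from BB × AB: 1/2 AB, 1/2 BB.
Crossing each possibility with the father AO and summing P(type A): 1/2·1/2 + 1/2·0 = 1/4.
Similarly for Rh via the mother's Rh distribution: P(Rh+) = 7/8.
Independent loci: 1/4 × 7/8 = 7/32.

7/32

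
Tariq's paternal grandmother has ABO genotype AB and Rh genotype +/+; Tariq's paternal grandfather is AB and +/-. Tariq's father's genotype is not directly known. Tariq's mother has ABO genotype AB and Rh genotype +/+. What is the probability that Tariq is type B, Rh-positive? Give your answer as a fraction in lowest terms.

1/4

Tariq's father's ABO genotype from AB × AB: 1/4 AA, 1/2 AB, 1/4 BB.
Crossing each possibility with the mother AB and summing P(type B): 1/4·0 + 1/2·1/4 + 1/4·1/2 = 1/4.
Similarly for Rh via the father's Rh distribution: P(Rh+) = 1.
Independent loci: 1/4 × 1 = 1/4.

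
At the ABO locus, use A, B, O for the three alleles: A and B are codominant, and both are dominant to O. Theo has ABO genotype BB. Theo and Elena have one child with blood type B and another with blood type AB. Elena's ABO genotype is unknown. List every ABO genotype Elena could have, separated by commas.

For each candidate genotype of Elena, check whether crossing it with BB can produce every observed child phenotype.
  AA → possible child types {AB} ✗
  AB → possible child types {B, AB} ✓
  AO → possible child types {B, AB} ✓
  BB → possible child types {B} ✗
  BO → possible child types {B} ✗
  OO → possible child types {B} ✗

AB, AO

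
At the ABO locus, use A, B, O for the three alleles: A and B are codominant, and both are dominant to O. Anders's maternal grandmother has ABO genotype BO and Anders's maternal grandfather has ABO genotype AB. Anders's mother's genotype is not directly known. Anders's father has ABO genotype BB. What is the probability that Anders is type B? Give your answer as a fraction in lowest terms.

Anders's mother's ABO genotype from BO × AB: 1/4 AB, 1/4 AO, 1/4 BB, 1/4 BO.
Crossing each possibility with the father BB and summing P(type B): 1/4·1/2 + 1/4·1/2 + 1/4·1 + 1/4·1 = 3/4.

3/4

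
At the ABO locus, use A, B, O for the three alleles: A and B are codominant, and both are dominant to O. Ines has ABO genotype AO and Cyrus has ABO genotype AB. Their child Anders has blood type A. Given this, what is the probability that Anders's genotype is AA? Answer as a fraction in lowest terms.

Cross AO × AB → 1/4 AA, 1/4 AB, 1/4 AO, 1/4 BO.
Type-A genotypes among offspring: AA (1/4), AO (1/4); total 1/2.
P(AA | type A) = (1/4) / (1/2) = 1/2.

1/2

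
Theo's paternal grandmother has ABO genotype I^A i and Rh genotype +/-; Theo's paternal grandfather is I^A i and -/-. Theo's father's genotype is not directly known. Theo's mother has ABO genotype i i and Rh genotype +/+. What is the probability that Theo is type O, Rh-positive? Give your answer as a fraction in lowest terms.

1/2

Theo's father's ABO genotype from I^A i × I^A i: 1/4 I^A I^A, 1/2 I^A i, 1/4 i i.
Crossing each possibility with the mother i i and summing P(type O): 1/4·0 + 1/2·1/2 + 1/4·1 = 1/2.
Similarly for Rh via the father's Rh distribution: P(Rh+) = 1.
Independent loci: 1/2 × 1 = 1/2.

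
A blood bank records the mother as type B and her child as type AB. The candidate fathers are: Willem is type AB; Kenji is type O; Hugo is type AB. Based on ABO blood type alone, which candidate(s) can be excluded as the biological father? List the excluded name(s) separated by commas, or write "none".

Kenji

A candidate is excluded only if no genotype consistent with his phenotype could produce a type AB child with a type B mother.
Kenji (type O): no genotype consistent with that phenotype can produce a type-AB child with a type-B mother.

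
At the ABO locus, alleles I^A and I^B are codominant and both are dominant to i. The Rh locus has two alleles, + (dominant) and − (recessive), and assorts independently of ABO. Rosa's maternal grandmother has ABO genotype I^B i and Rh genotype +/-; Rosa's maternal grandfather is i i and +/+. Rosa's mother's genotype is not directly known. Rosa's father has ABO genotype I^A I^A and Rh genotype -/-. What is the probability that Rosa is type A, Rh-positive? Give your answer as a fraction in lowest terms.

9/16

Rosa's mother's ABO genotype from I^B i × i i: 1/2 I^B i, 1/2 i i.
Crossing each possibility with the father I^A I^A and summing P(type A): 1/2·1/2 + 1/2·1 = 3/4.
Similarly for Rh via the mother's Rh distribution: P(Rh+) = 3/4.
Independent loci: 3/4 × 3/4 = 9/16.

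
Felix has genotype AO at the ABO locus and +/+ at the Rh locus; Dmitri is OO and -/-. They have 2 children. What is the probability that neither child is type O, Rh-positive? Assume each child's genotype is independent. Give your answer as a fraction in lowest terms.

1/4

ABO cross AO × OO → 1/2 O, 1/2 A.
Rh cross +/+ × -/- → 1 Rh+; so P(type O, Rh-positive) = 1/2 × 1 = 1/2 per child.
P(not type O, Rh-positive) = 1/2 for one child; (1/2)^2 = 1/4.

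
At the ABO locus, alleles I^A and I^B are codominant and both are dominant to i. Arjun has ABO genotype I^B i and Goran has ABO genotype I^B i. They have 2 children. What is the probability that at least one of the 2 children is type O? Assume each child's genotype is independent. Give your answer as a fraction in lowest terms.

7/16

ABO cross I^B i × I^B i → 1/4 O, 3/4 B.
So P(type O) = 1/4 per child.
P(none) = (3/4)^2 = 9/16; P(at least one) = 1 − 9/16 = 7/16.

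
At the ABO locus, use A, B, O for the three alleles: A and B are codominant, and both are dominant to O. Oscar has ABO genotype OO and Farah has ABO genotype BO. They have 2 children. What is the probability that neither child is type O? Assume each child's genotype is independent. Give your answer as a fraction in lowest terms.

1/4

ABO cross OO × BO → 1/2 O, 1/2 B.
So P(type O) = 1/2 per child.
P(not type O) = 1/2 for one child; (1/2)^2 = 1/4.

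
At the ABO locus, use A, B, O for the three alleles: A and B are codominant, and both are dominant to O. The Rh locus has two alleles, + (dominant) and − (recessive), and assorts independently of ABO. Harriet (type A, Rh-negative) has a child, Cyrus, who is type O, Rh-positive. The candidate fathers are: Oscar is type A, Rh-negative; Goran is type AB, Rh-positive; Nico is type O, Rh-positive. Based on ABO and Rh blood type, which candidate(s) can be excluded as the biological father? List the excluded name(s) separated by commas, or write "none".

Oscar, Goran

A candidate is excluded only if no genotype consistent with his phenotype could produce a type O, Rh-positive child with a type A, Rh-negative mother.
Oscar (type A, Rh-): no genotype consistent with that phenotype can produce a type-O Rh+ child with a type-A mother.
Goran (type AB, Rh+): no genotype consistent with that phenotype can produce a type-O Rh+ child with a type-A mother.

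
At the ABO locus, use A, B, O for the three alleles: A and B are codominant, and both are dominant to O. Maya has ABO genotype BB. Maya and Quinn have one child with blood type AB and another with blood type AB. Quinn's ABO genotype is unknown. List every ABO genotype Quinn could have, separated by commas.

AA, AB, AO

For each candidate genotype of Quinn, check whether crossing it with BB can produce every observed child phenotype.
  AA → possible child types {AB} ✓
  AB → possible child types {B, AB} ✓
  AO → possible child types {B, AB} ✓
  BB → possible child types {B} ✗
  BO → possible child types {B} ✗
  OO → possible child types {B} ✗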